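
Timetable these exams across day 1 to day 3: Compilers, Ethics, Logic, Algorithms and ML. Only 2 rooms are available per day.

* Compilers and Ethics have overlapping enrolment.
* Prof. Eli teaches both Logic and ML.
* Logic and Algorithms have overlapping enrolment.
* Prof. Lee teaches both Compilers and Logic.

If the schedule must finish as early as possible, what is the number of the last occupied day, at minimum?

With at most 2 per day and 5 exams, at least 3 days are needed.
3 works (last occupied day: day 3): for example Compilers=day 1, Algorithms=day 1, Logic=day 2, Ethics=day 2, ML=day 3.

3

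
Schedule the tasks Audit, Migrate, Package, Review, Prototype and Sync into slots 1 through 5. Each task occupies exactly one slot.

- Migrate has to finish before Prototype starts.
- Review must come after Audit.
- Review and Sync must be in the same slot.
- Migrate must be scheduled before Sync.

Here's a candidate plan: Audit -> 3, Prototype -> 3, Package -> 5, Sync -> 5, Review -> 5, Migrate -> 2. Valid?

Review and Sync must be in the same slot — holds.
Migrate must be scheduled before Sync — holds.
Review must come after Audit — holds.
Migrate has to finish before Prototype starts — holds.

Yes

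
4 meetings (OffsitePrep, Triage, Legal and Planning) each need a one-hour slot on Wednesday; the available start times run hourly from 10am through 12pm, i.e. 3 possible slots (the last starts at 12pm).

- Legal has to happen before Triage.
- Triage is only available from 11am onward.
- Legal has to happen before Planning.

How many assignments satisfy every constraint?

15

Splitting on OffsitePrep: it can be 10am (5), 11am (5), 12pm (5). Listing each branch's schedules as (Triage, Legal, Planning):
OffsitePrep=10am: (11am,10am,11am) (11am,10am,12pm) (12pm,10am,11am) (12pm,10am,12pm) (12pm,11am,12pm) — 5.
OffsitePrep=11am: (11am,10am,11am) (11am,10am,12pm) (12pm,10am,11am) (12pm,10am,12pm) (12pm,11am,12pm) — 5.
OffsitePrep=12pm: (11am,10am,11am) (11am,10am,12pm) (12pm,10am,11am) (12pm,10am,12pm) (12pm,11am,12pm) — 5.
Summing: 5 + 5 + 5 = 15.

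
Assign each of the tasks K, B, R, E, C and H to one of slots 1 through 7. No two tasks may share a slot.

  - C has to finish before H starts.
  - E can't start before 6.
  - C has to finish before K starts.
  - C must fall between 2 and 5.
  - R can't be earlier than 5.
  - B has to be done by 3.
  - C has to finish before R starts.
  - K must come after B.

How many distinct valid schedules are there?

Splitting on K: it can be 3 (8), 4 (20), 5 (10), 6 (5), 7 (5). Listing each branch's schedules as (B, R, E, C, H):
K=3: (1,5,6,2,4) (1,5,6,2,7) (1,5,7,2,4) (1,5,7,2,6) (1,6,7,2,4) (1,6,7,2,5) (1,7,6,2,4) (1,7,6,2,5) — 8.
K=4: (1,5,6,2,3) (1,5,6,2,7) (1,5,6,3,7) (1,5,7,2,3) (1,5,7,2,6) (1,5,7,3,6) (1,6,7,2,3) (1,6,7,2,5) (1,6,7,3,5) (1,7,6,2,3) (1,7,6,2,5) (1,7,6,3,5) (2,5,6,3,7) (2,5,7,3,6) (2,6,7,3,5) (2,7,6,3,5) (3,5,6,2,7) (3,5,7,2,6) (3,6,7,2,5) (3,7,6,2,5) — 20.
K=5: (1,6,7,2,3) (1,6,7,2,4) (1,6,7,3,4) (1,7,6,2,3) (1,7,6,2,4) (1,7,6,3,4) (2,6,7,3,4) (2,7,6,3,4) (3,6,7,2,4) (3,7,6,2,4) — 10.
K=6: (1,5,7,2,3) (1,5,7,2,4) (1,5,7,3,4) (2,5,7,3,4) (3,5,7,2,4) — 5.
K=7: (1,5,6,2,3) (1,5,6,2,4) (1,5,6,3,4) (2,5,6,3,4) (3,5,6,2,4) — 5.
Summing: 8 + 20 + 10 + 5 + 5 = 48.

48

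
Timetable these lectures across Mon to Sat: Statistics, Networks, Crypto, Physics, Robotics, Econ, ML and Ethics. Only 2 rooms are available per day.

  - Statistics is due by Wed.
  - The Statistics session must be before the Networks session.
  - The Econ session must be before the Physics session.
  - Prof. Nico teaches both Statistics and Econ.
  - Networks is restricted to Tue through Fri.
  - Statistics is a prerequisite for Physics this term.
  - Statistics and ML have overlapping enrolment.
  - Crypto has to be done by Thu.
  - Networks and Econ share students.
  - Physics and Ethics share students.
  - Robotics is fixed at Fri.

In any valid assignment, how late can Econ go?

Fri

Downstream work caps Econ at Fri.
Econ at Fri is achievable: Statistics -> Mon, Robotics -> Fri, Econ -> Fri, Crypto -> Mon, Networks -> Tue, ML -> Tue, Ethics -> Wed, Physics -> Sat.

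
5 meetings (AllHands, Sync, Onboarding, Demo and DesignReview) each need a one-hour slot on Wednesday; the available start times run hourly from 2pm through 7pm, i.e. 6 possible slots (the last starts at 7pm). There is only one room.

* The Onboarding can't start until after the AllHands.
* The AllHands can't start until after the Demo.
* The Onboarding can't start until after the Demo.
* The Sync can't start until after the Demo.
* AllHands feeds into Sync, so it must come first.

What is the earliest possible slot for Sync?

Precedence pushes Sync to at least 4pm.
Sync at 4pm is achievable: Demo in 2pm, Onboarding in 5pm, AllHands in 3pm, Sync in 4pm, DesignReview in 6pm.

4pm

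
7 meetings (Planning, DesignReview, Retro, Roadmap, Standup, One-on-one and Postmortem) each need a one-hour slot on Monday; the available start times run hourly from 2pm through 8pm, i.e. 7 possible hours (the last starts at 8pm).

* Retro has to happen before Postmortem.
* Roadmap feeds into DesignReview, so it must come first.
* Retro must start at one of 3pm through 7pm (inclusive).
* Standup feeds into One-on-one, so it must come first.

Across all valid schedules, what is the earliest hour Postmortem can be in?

Precedence pushes Postmortem to at least 4pm.
Postmortem at 4pm is achievable: Standup -> 2pm; Planning -> 2pm; One-on-one -> 3pm; DesignReview -> 3pm; Roadmap -> 2pm; Retro -> 3pm; Postmortem -> 4pm.

4pm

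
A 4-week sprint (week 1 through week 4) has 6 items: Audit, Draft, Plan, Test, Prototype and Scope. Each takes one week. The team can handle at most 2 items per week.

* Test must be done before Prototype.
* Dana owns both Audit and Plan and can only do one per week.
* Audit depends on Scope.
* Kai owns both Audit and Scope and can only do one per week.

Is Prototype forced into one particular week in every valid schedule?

Prototype can be week 2 (e.g. Prototype=week 2, Draft=week 3, Scope=week 1, Audit=week 2, Test=week 1, Plan=week 3) or week 3 (e.g. Draft=week 2; Audit=week 2; Test=week 1; Scope=week 1; Prototype=week 3; Plan=week 3).

No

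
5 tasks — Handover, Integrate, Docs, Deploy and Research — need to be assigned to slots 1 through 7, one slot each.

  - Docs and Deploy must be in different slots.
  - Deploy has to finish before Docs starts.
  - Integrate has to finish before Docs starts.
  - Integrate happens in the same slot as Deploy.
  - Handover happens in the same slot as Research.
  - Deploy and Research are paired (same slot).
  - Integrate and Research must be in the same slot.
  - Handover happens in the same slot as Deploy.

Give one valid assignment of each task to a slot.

Deploy in 1, Docs in 2, Research in 1, Handover in 1, Integrate in 1

Checking: Deploy(1) before Docs(2); Integrate(1) before Docs(2); Docs(2) != Deploy(1); Handover = Deploy = 1; Deploy = Research = 1; Integrate = Research = 1; Handover = Research = 1; Integrate = Deploy = 1.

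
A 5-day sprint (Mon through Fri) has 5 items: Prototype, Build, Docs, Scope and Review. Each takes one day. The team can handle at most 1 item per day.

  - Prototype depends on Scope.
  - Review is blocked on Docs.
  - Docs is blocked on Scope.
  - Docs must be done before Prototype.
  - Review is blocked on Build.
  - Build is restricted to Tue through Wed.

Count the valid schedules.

Enumerating: Build -> Tue; Prototype -> Thu; Review -> Fri; Scope -> Mon; Docs -> Wed | Docs -> Wed; Build -> Tue; Prototype -> Fri; Scope -> Mon; Review -> Thu | Docs=Tue, Scope=Mon, Prototype=Thu, Build=Wed, Review=Fri | Prototype -> Fri; Review -> Thu; Scope -> Mon; Build -> Wed; Docs -> Tue.

4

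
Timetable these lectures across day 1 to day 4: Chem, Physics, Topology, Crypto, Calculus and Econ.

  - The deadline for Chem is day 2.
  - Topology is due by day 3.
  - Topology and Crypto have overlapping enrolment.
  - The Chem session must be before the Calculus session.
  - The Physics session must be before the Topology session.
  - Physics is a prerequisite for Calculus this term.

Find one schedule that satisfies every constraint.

Econ -> day 1; Crypto -> day 1; Topology -> day 2; Chem -> day 1; Calculus -> day 2; Physics -> day 1

Checking: Chem(day 1) before Calculus(day 2); Physics(day 1) before Topology(day 2); Physics(day 1) before Calculus(day 2); Topology(day 2) != Crypto(day 1); Topology=day 2 in [day 1,day 3]; Chem=day 1 in [day 1,day 2].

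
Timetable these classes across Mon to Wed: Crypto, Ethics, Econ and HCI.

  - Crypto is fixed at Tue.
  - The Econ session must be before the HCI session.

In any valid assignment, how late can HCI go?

Wed

Precedence pushes HCI to at least Tue.
HCI at Wed is achievable: Econ in Mon; HCI in Wed; Crypto in Tue; Ethics in Mon.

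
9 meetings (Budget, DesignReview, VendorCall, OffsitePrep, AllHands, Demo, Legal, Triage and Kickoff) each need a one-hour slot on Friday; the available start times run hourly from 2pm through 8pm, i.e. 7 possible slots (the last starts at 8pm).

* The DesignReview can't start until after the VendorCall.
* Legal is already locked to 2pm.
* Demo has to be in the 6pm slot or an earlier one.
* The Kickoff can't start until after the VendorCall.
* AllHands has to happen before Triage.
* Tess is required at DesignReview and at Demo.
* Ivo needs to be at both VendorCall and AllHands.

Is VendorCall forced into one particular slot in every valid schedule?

No

VendorCall can be 2pm (e.g. Legal=2pm; Kickoff=3pm; AllHands=3pm; VendorCall=2pm; Budget=2pm; Triage=4pm; OffsitePrep=2pm; Demo=2pm; DesignReview=3pm) or 3pm (e.g. AllHands in 2pm, Kickoff in 4pm, Demo in 2pm, OffsitePrep in 2pm, Triage in 3pm, Legal in 2pm, VendorCall in 3pm, Budget in 2pm, DesignReview in 4pm).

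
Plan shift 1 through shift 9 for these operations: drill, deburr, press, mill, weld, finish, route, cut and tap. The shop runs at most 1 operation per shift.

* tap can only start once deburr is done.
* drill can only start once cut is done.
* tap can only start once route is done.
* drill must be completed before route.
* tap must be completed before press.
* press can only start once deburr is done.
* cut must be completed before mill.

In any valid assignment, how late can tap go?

Precedence pushes tap to at least shift 4; downstream work caps tap at shift 8.
tap at shift 8 is achievable: finish in shift 7; mill in shift 5; route in shift 4; tap in shift 8; cut in shift 1; deburr in shift 3; drill in shift 2; press in shift 9; weld in shift 6.

shift 8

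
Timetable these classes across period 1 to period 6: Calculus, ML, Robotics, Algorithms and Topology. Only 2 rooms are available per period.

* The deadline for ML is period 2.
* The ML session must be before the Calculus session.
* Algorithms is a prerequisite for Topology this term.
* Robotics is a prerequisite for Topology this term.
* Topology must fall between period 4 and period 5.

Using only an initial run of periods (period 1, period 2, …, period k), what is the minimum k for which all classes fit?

The precedence chain requires at least 2 distinct periods.
With at most 2 per period and 5 classes, at least 3 periods are needed.
Topology can't be placed before period 4, so the schedule must run through at least period 4.
4 works (last occupied period: period 4): for example Calculus=period 2; ML=period 1; Topology=period 4; Algorithms=period 2; Robotics=period 1.

4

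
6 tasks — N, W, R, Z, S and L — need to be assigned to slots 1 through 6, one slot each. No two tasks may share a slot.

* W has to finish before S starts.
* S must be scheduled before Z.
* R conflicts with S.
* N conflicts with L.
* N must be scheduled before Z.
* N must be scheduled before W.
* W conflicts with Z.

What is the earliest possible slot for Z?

Precedence pushes Z to at least 4.
Z at 4 is achievable: R=5; Z=4; W=2; L=6; N=1; S=3.

4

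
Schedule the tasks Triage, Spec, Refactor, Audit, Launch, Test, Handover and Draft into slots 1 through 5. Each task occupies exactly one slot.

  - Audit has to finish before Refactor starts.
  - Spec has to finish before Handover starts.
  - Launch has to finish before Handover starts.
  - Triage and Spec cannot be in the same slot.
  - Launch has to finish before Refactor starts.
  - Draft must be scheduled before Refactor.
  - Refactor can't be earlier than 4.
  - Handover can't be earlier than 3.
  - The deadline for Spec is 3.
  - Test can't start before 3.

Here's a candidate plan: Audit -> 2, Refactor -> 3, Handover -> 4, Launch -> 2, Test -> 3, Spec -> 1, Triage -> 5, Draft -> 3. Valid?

Launch has to finish before Refactor starts — holds.
Refactor can't be earlier than 4 — violated.
Handover can't be earlier than 3 — holds.
Triage and Spec cannot be in the same slot — holds.
The deadline for Spec is 3 — holds.
Spec has to finish before Handover starts — holds.
Launch has to finish before Handover starts — holds.
Draft must be scheduled before Refactor — violated.
Test can't start before 3 — holds.
Audit has to finish before Refactor starts — holds.

No. Refactor can't be earlier than 4 is not satisfied.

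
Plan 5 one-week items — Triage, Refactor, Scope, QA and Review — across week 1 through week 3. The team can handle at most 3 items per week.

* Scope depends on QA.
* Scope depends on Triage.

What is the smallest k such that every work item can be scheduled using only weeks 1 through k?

The precedence chain requires at least 2 distinct weeks.
With at most 3 per week and 5 work items, at least 2 weeks are needed.
2 works (last occupied week: week 2): for example Refactor in week 1; Review in week 2; Scope in week 2; Triage in week 1; QA in week 1.

2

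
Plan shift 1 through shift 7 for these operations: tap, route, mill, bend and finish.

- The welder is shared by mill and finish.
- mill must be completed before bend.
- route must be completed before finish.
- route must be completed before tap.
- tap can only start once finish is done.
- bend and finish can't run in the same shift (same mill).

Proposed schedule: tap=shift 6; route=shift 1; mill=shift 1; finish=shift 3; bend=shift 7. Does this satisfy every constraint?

The welder is shared by mill and finish — holds.
route must be completed before tap — holds.
route must be completed before finish — holds.
bend and finish can't run in the same shift (same mill) — holds.
tap can only start once finish is done — holds.
mill must be completed before bend — holds.

Yes, all constraints hold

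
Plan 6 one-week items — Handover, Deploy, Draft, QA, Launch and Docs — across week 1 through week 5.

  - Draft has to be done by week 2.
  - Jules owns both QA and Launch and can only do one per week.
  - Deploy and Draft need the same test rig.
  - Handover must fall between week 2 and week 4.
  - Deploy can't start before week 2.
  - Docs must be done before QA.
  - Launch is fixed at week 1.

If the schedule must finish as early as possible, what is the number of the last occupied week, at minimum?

2

The precedence chain requires at least 2 distinct weeks.
2 works (last occupied week: week 2): for example QA=week 2, Handover=week 2, Docs=week 1, Draft=week 1, Launch=week 1, Deploy=week 2.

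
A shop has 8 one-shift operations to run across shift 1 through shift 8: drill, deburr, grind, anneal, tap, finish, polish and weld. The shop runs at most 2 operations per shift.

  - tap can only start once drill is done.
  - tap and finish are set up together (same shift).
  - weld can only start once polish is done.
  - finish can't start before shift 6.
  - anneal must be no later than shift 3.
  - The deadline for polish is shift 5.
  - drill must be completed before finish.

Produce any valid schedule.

grind=shift 3, drill=shift 2, tap=shift 6, finish=shift 6, weld=shift 2, deburr=shift 3, polish=shift 1, anneal=shift 1

Checking: polish(shift 1) before weld(shift 2); drill(shift 2) before finish(shift 6); drill(shift 2) before tap(shift 6); tap = finish = shift 6; polish=shift 1 in [shift 1,shift 5]; finish=shift 6 in [shift 6,shift 8]; anneal=shift 1 in [shift 1,shift 3]; max 2 per shift (cap 2).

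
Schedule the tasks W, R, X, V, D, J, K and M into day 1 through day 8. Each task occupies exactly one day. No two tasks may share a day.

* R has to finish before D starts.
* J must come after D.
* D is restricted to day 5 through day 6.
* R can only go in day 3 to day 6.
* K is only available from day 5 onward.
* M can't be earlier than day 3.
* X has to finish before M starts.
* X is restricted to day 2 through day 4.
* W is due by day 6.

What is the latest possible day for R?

R is available from day 3; R's own window allows nothing later than day 6; downstream work caps R at day 5.
R at day 5 is achievable: X -> day 2, W -> day 1, K -> day 7, M -> day 3, R -> day 5, J -> day 8, V -> day 4, D -> day 6.

day 5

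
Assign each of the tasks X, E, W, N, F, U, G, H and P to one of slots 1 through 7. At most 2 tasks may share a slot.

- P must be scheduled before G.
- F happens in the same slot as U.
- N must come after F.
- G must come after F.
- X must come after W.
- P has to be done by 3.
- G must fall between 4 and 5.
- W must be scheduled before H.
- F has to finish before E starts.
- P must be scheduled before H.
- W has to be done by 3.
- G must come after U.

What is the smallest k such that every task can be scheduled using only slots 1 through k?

5 slots

The precedence chain requires at least 2 distinct slots.
With at most 2 per slot and 9 tasks, at least 5 slots are needed.
G can't be placed before 4, so the schedule must run through at least slot 4.
5 works (last occupied slot: 5): for example N=5; F=2; U=2; W=1; E=4; P=1; X=3; G=4; H=3.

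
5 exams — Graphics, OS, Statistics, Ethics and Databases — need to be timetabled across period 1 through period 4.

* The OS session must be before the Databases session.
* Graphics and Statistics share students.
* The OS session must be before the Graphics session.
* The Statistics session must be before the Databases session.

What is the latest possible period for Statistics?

period 3

Downstream work caps Statistics at period 3.
Statistics at period 3 is achievable: Databases in period 4; Graphics in period 2; Statistics in period 3; OS in period 1; Ethics in period 1.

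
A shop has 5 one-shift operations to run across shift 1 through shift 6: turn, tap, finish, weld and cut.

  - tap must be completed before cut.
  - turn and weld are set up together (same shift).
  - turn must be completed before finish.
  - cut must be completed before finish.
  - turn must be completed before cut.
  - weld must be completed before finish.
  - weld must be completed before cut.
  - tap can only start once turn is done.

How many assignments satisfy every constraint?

Splitting on turn: it can be shift 1 (10), shift 2 (4), shift 3 (1). Listing each branch's schedules as (tap, finish, weld, cut) by shift number:
turn=shift 1: (2,4,1,3) (2,5,1,3) (2,5,1,4) (2,6,1,3) (2,6,1,4) (2,6,1,5) (3,5,1,4) (3,6,1,4) (3,6,1,5) (4,6,1,5) — 10.
turn=shift 2: (3,5,2,4) (3,6,2,4) (3,6,2,5) (4,6,2,5) — 4.
turn=shift 3: (4,6,3,5) — 1.
Summing: 10 + 4 + 1 = 15.

15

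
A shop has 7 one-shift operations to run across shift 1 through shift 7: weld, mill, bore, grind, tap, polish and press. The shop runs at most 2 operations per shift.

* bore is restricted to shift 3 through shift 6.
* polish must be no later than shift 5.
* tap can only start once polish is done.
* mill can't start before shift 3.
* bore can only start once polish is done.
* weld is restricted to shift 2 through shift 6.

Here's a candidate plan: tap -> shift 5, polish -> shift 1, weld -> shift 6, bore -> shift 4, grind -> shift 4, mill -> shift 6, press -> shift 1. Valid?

Valid

bore can only start once polish is done — holds.
tap can only start once polish is done — holds.
polish must be no later than shift 5 — holds.
The shop runs at most 2 operations per shift — holds.
mill can't start before shift 3 — holds.
bore is restricted to shift 3 through shift 6 — holds.
weld is restricted to shift 2 through shift 6 — holds.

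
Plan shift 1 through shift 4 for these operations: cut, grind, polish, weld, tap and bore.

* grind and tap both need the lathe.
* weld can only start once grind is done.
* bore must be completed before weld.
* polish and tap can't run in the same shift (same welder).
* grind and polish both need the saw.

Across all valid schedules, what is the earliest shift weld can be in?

shift 2

Precedence pushes weld to at least shift 2.
weld at shift 2 is achievable: polish in shift 2, weld in shift 2, grind in shift 1, cut in shift 1, tap in shift 3, bore in shift 1.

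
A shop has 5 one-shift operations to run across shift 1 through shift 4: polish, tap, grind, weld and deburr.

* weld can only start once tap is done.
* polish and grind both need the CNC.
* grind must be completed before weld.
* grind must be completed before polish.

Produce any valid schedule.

polish -> shift 2, weld -> shift 2, deburr -> shift 1, tap -> shift 1, grind -> shift 1

Checking: grind(shift 1) before polish(shift 2); grind(shift 1) before weld(shift 2); tap(shift 1) before weld(shift 2); polish(shift 2) != grind(shift 1).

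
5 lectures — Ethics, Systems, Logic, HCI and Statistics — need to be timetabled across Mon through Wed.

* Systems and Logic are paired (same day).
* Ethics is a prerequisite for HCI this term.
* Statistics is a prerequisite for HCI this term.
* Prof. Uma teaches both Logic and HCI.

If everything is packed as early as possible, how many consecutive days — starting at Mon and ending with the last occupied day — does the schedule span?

The precedence chain requires at least 2 distinct days.
2 works (last occupied day: Tue): for example Logic -> Mon; Ethics -> Mon; Systems -> Mon; Statistics -> Mon; HCI -> Tue.

2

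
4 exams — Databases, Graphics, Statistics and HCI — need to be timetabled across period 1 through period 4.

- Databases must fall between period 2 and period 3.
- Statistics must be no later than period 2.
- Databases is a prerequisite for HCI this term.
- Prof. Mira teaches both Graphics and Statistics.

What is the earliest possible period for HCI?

period 3

Precedence pushes HCI to at least period 3.
HCI at period 3 is achievable: Graphics -> period 2; Databases -> period 2; HCI -> period 3; Statistics -> period 1.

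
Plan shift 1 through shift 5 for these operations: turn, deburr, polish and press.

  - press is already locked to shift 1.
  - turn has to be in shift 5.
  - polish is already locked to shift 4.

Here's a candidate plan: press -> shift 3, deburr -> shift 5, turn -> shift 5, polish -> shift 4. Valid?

polish is already locked to shift 4 — holds.
press is already locked to shift 1 — violated.
turn has to be in shift 5 — holds.

No. press is already locked to shift 1 is not satisfied.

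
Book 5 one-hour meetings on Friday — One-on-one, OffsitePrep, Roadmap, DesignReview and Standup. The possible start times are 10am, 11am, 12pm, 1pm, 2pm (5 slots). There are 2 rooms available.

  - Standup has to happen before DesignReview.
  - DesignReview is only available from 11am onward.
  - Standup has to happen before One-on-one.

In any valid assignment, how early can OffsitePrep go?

OffsitePrep at 10am is achievable: One-on-one -> 11am, Roadmap -> 12pm, OffsitePrep -> 10am, Standup -> 10am, DesignReview -> 11am.

10am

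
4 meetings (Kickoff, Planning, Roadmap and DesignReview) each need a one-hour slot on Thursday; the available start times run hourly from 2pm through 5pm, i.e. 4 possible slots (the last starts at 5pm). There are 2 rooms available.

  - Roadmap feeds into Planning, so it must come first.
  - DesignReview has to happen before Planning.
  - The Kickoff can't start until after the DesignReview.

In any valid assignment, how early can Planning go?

3pm

Precedence pushes Planning to at least 3pm.
Planning at 3pm is achievable: DesignReview -> 2pm, Roadmap -> 2pm, Kickoff -> 3pm, Planning -> 3pm.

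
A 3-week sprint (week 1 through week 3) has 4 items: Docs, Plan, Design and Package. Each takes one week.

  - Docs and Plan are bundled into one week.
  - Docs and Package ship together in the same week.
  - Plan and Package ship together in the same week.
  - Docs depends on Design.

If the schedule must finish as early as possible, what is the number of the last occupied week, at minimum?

The precedence chain requires at least 2 distinct weeks.
2 works (last occupied week: week 2): for example Plan -> week 2, Design -> week 1, Docs -> week 2, Package -> week 2.

week 2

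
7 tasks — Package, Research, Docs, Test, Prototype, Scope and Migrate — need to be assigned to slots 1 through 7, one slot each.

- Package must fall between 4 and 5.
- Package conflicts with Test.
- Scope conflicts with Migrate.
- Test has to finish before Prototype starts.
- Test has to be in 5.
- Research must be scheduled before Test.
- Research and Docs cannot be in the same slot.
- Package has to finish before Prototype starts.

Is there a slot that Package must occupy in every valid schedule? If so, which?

4

Package's window is 4–5.
Test is fixed at 5, and Package can't share a slot with Test.
So Package must be 4.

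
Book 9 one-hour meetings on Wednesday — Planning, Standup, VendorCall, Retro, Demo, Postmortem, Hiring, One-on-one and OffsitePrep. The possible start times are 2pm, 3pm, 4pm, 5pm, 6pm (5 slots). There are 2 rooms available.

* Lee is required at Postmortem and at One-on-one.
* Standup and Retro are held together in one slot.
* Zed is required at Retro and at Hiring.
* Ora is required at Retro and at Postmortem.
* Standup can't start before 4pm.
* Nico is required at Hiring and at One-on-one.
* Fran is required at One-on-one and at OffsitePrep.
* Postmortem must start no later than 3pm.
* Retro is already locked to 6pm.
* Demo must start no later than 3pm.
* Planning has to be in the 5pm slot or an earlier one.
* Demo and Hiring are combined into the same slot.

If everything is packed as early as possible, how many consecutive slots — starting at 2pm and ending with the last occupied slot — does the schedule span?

With at most 2 per slot and 9 meetings, at least 5 slots are needed.
Retro can't be placed before 6pm — that is slot 5 counting from 2pm — so the schedule must run through at least 5 slots.
5 works (last occupied slot: 6pm): for example Hiring=2pm, Postmortem=3pm, VendorCall=4pm, One-on-one=4pm, Planning=3pm, Retro=6pm, Standup=6pm, Demo=2pm, OffsitePrep=5pm.

5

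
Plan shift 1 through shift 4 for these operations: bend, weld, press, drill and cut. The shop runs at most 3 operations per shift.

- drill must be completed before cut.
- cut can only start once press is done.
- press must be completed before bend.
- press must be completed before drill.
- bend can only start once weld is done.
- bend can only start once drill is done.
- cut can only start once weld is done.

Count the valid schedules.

Splitting on bend: it can be shift 3 (4), shift 4 (11). Listing each branch's schedules as (weld, press, drill, cut) by shift number:
bend=shift 3: (1,1,2,3) (1,1,2,4) (2,1,2,3) (2,1,2,4) — 4.
bend=shift 4: (1,1,2,3) (1,1,2,4) (1,1,3,4) (1,2,3,4) (2,1,2,3) (2,1,2,4) (2,1,3,4) (2,2,3,4) (3,1,2,4) (3,1,3,4) (3,2,3,4) — 11.
Summing: 4 + 11 = 15.

15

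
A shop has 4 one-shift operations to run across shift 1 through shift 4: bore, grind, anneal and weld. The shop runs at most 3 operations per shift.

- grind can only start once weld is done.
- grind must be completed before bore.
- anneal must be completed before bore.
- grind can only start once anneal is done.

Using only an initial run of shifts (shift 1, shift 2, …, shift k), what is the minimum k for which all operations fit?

3

The precedence chain requires at least 3 distinct shifts.
With at most 3 per shift and 4 operations, at least 2 shifts are needed.
3 works (last occupied shift: shift 3): for example anneal=shift 1; bore=shift 3; weld=shift 1; grind=shift 2.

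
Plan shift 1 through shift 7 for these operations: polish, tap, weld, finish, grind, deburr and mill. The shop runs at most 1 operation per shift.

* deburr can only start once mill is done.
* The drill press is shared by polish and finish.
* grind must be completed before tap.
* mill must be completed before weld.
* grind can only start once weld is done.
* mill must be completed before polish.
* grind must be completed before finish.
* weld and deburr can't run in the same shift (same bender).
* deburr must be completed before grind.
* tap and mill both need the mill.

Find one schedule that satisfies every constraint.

tap=shift 6; grind=shift 4; deburr=shift 3; polish=shift 5; mill=shift 1; finish=shift 7; weld=shift 2

Checking: grind(shift 4) before tap(shift 6); mill(shift 1) before polish(shift 5); weld(shift 2) before grind(shift 4); deburr(shift 3) before grind(shift 4); mill(shift 1) before weld(shift 2); mill(shift 1) before deburr(shift 3); grind(shift 4) before finish(shift 7); tap(shift 6) != mill(shift 1); polish(shift 5) != finish(shift 7); weld(shift 2) != deburr(shift 3); max 1 per shift (cap 1).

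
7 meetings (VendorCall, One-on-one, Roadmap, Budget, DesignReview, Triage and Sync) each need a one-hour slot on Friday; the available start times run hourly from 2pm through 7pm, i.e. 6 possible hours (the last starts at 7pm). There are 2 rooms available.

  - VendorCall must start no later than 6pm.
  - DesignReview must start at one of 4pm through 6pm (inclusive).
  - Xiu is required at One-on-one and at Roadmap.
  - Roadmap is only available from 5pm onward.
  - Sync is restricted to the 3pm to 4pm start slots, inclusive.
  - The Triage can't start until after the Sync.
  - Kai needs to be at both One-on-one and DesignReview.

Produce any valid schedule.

Sync in 3pm; Triage in 4pm; DesignReview in 4pm; One-on-one in 2pm; Roadmap in 5pm; Budget in 3pm; VendorCall in 2pm

Checking: Sync(3pm) before Triage(4pm); One-on-one(2pm) != Roadmap(5pm); One-on-one(2pm) != DesignReview(4pm); Sync=3pm in [3pm,4pm]; Roadmap=5pm in [5pm,7pm]; DesignReview=4pm in [4pm,6pm]; VendorCall=2pm in [2pm,6pm]; max 2 per hour (cap 2).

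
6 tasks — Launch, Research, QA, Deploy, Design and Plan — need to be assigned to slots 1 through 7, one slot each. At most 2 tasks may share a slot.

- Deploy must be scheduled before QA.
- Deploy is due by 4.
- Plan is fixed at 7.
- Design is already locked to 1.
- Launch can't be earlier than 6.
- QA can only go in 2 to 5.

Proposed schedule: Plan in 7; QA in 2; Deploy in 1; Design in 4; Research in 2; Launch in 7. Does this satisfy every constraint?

Launch can't be earlier than 6 — holds.
Deploy must be scheduled before QA — holds.
Deploy is due by 4 — holds.
Plan is fixed at 7 — holds.
QA can only go in 2 to 5 — holds.
Design is already locked to 1 — violated.
At most 2 tasks may share a slot — holds.

No. Design is already locked to 1 is not satisfied.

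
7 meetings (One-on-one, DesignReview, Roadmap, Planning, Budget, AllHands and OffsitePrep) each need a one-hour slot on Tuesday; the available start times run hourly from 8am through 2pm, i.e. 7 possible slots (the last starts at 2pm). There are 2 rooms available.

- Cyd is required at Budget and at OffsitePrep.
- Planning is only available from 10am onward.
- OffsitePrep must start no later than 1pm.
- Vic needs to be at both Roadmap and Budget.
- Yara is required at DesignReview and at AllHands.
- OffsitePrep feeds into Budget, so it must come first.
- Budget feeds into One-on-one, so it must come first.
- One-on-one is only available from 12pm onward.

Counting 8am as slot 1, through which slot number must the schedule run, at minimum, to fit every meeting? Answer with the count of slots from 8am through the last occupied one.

5 slots

The precedence chain requires at least 3 distinct slots.
With at most 2 per slot and 7 meetings, at least 4 slots are needed.
One-on-one can't be placed before 12pm — that is slot 5 counting from 8am — so the schedule must run through at least 5 slots.
5 works (last occupied slot: 12pm): for example One-on-one=12pm, OffsitePrep=8am, Roadmap=10am, Planning=10am, AllHands=9am, Budget=9am, DesignReview=8am.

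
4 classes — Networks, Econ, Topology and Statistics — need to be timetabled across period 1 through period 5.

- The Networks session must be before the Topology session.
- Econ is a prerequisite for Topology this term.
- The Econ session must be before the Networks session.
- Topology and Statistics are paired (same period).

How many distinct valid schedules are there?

Splitting on Networks: it can be period 2 (3), period 3 (4), period 4 (3). Listing each branch's schedules as (Econ, Topology, Statistics) by period number:
Networks=period 2: (1,3,3) (1,4,4) (1,5,5) — 3.
Networks=period 3: (1,4,4) (1,5,5) (2,4,4) (2,5,5) — 4.
Networks=period 4: (1,5,5) (2,5,5) (3,5,5) — 3.
Summing: 3 + 4 + 3 = 10.

10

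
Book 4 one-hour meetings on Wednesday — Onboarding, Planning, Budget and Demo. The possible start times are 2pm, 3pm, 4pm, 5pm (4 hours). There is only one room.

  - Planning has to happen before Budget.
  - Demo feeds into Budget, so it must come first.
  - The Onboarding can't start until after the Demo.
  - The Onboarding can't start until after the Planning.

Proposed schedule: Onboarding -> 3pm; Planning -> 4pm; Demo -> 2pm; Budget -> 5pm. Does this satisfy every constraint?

The Onboarding can't start until after the Demo — holds.
Planning has to happen before Budget — holds.
The Onboarding can't start until after the Planning — violated.
Demo feeds into Budget, so it must come first — holds.
There is only one room — holds.

No. The Onboarding can't start until after the Planning is not satisfied.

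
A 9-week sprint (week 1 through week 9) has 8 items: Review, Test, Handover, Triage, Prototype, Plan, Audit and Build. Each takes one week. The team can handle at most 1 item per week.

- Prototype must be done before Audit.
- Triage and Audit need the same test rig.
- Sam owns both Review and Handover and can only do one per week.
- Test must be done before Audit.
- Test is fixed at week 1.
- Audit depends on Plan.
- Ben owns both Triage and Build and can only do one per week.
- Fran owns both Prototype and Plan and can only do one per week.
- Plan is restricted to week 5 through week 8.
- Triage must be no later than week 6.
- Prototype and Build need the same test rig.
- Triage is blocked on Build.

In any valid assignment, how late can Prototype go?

Downstream work caps Prototype at week 8.
Prototype at week 8 is achievable: Review in week 4, Handover in week 6, Test in week 1, Prototype in week 8, Build in week 2, Plan in week 5, Audit in week 9, Triage in week 3.

week 8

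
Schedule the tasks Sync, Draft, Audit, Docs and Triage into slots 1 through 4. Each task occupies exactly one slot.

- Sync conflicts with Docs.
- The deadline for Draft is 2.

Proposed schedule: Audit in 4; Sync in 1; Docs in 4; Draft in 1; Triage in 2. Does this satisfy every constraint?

The deadline for Draft is 2 — holds.
Sync conflicts with Docs — holds.

Yes, all constraints hold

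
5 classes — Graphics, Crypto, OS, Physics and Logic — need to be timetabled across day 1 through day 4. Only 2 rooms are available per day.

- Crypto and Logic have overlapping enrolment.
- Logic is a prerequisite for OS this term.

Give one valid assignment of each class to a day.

Crypto -> day 2; Physics -> day 3; OS -> day 2; Graphics -> day 1; Logic -> day 1

Checking: Logic(day 1) before OS(day 2); Crypto(day 2) != Logic(day 1); max 2 per day (cap 2).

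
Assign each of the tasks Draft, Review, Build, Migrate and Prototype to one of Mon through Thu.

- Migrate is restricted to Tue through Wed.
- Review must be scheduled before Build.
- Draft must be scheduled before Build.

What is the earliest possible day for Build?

Tue

Precedence pushes Build to at least Tue.
Build at Tue is achievable: Build=Tue; Prototype=Mon; Draft=Mon; Migrate=Tue; Review=Mon.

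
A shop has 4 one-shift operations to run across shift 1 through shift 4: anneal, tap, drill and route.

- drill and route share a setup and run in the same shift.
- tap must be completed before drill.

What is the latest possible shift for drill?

Precedence pushes drill to at least shift 2.
drill at shift 4 is achievable: route=shift 4; anneal=shift 1; tap=shift 1; drill=shift 4.

shift 4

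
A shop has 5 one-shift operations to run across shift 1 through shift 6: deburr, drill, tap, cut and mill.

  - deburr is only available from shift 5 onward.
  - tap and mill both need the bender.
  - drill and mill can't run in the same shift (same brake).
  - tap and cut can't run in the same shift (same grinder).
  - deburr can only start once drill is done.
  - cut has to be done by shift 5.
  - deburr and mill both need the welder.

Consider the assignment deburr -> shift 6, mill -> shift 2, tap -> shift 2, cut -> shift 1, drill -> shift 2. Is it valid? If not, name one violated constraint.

No — it violates: tap and mill both need the bender

cut has to be done by shift 5 — holds.
tap and cut can't run in the same shift (same grinder) — holds.
deburr can only start once drill is done — holds.
deburr is only available from shift 5 onward — holds.
deburr and mill both need the welder — holds.
tap and mill both need the bender — violated.
drill and mill can't run in the same shift (same brake) — violated.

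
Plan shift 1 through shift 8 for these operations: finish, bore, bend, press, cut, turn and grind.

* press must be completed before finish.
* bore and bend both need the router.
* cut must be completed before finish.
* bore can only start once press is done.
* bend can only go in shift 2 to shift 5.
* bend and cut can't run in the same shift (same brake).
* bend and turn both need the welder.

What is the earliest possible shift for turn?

turn at shift 1 is achievable: turn=shift 1, grind=shift 1, finish=shift 2, bore=shift 3, cut=shift 1, bend=shift 2, press=shift 1.

shift 1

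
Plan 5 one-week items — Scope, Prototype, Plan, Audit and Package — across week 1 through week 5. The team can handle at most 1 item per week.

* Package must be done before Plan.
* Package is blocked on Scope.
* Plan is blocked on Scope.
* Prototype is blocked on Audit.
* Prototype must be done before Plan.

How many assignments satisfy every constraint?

6

Splitting on Scope: it can be week 1 (3), week 2 (2), week 3 (1). Listing each branch's schedules as (Prototype, Plan, Audit, Package) by week number:
Scope=week 1: (3,5,2,4) (4,5,2,3) (4,5,3,2) — 3.
Scope=week 2: (3,5,1,4) (4,5,1,3) — 2.
Scope=week 3: (2,5,1,4) — 1.
Summing: 3 + 2 + 1 = 6.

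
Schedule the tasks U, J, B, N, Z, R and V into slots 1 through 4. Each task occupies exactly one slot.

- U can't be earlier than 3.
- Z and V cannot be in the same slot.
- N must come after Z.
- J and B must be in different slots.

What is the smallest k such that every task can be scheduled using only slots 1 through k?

The precedence chain requires at least 2 distinct slots.
U can't be placed before 3, so the schedule must run through at least slot 3.
3 works (last occupied slot: 3): for example J -> 1, B -> 2, R -> 1, N -> 2, U -> 3, V -> 2, Z -> 1.

3 slots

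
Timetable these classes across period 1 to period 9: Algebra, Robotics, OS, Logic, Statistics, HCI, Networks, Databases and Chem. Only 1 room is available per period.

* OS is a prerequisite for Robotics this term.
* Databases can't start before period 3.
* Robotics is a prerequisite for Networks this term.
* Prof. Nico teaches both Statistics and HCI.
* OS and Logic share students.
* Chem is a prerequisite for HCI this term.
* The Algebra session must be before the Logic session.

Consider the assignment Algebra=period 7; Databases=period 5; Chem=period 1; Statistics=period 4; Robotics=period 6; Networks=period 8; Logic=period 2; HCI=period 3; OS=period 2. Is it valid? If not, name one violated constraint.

No. OS and Logic share students is not satisfied.

Chem is a prerequisite for HCI this term — holds.
Prof. Nico teaches both Statistics and HCI — holds.
Only 1 room is available per period — violated.
Robotics is a prerequisite for Networks this term — holds.
OS and Logic share students — violated.
The Algebra session must be before the Logic session — violated.
OS is a prerequisite for Robotics this term — holds.
Databases can't start before period 3 — holds.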